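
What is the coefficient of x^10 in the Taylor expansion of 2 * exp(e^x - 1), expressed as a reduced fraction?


exp(e^x - 1) = sum_{k>=0} Bell_k x^k / k!, where Bell_k is the k-th Bell number.
So the coefficient of x^10 is 2 * Bell_10 / 10!.
Computing: Bell_10 = 115975 and 10! = 3628800, giving
2 * 115975/3628800 = 4639/72576.

4639/72576


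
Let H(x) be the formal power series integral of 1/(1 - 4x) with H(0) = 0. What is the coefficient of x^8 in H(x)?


1/(1 - 4x) = sum_{k>=0} 4^k x^k. Integrating termwise with H(0) = 0:
H(x) = sum_{k>=0} 4^k x^(k+1) / (k+1) = sum_{m>=1} 4^(m-1) x^m / m.
For m = 8: 4^7/8 = 16384/8 = 2048.

2048


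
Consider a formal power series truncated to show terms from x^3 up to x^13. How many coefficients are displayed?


From x^3 to x^13 inclusive, the count is 13 - 3 + 1 = 11.

11


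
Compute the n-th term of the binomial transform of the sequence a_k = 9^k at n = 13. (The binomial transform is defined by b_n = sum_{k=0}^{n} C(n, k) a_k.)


With a_k = 9^k, b_n = sum_{k=0}^{n} C(n, k) 9^k = (1 + 9)^n by the binomial theorem.
For n = 13: (1 + 9)^13 = 10^13 = 10000000000000.

10000000000000


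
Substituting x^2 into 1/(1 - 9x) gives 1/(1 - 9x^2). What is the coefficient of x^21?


Since 1/(1 - 9x^2) only has even powers of x,
the coefficient of x^21 (odd) is 0.

0


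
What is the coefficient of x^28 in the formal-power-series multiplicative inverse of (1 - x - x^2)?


Let the inverse be f(x) = sum_{k>=0} a_k x^k. From f(x) * (1 - x - x^2) = 1 and matching coefficients:
 x^0: a_0 = 1.
 x^1: a_1 - a_0 = 0, so a_1 = 1.
 x^k (k >= 2): a_k - a_{k-1} - a_{k-2} = 0, i.e. a_k = a_{k-1} + a_{k-2}.
This is the Fibonacci-type recurrence shifted so that a_0 = a_1 = 1.
Iterating: a_0=1, a_1=1, a_2=2, a_3=3, a_4=5, a_5=8, a_6=13, a_7=21, a_8=34, a_9=55, ...
a_28 = 514229.

514229


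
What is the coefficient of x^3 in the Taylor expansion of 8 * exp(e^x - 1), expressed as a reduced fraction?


exp(e^x - 1) = sum_{k>=0} Bell_k x^k / k!, where Bell_k is the k-th Bell number.
So the coefficient of x^3 is 8 * Bell_3 / 3!.
Computing: Bell_3 = 5 and 3! = 6, giving
8 * 5/6 = 20/3.

20/3


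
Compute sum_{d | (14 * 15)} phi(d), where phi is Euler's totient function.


First, 14 * 15 = 210. One classical identity is sum_{d | n} phi(d) = n (each k in [1, n] has a unique gcd with n, and among the k's with gcd(k, n) = n/d there are phi(d) of them). So the sum equals 210. We also verify directly:
Divisors of 210: 1, 2, 3, 5, 6, 7, 10, 14, 15, 21, 30, 35, 42, 70, 105, 210.
phi values: 1, 1, 2, 4, 2, 6, 4, 6, 8, 12, 8, 24, 12, 24, 48, 48.
Sum = 210.

210


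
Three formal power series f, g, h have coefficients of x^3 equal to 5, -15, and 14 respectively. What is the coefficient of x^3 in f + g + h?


Series addition is componentwise:
5 + -15 + 14
= 4

4


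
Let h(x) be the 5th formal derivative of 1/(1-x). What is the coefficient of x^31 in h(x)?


Differentiating 5 times: d^5/dx^5 [1/(1-x)] = 5!/(1-x)^6.
The expansion 1/(1-x)^6 = sum_{k>=0} C(k+5, 5) x^k, so the coefficient of x^n in 5!/(1-x)^6 is 5! * C(n+5, 5).
For n = 31: 120 * C(36, 5) = 120 * 376992 = 45239040

45239040


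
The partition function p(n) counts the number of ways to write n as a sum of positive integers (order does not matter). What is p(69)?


Using the generating function prod_{k>=1} 1/(1-x^k), we compute p(69).
By dynamic programming over parts 1 through 69:
p(69) = 3554345

3554345


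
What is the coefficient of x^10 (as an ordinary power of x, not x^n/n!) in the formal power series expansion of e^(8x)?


The exponential series is e^y = sum_{k>=0} y^k / k!. Substituting y = 8x gives
e^(8x) = sum_{k>=0} 8^k x^k / k!.
So the coefficient of x^n is a^n/n! with a = 8, n = 10:
8^10 / 10! = 1073741824/3628800 = 4194304/14175

4194304/14175


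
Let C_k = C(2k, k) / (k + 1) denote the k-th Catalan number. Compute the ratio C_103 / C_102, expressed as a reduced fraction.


Using C_k = (2k)! / (k! (k+1)!), the ratio C_{k+1}/C_k simplifies to
C_{k+1}/C_k = [(2k+2)! / ((k+1)! (k+2)!)] * [k! (k+1)! / (2k)!]
 = (2k+2)(2k+1) / ((k+1)(k+2)) = 2(2k+1) / (k+2).
For k = 102: 2(2*102 + 1) / (102 + 2) = 410/104 = 205/52.

205/52


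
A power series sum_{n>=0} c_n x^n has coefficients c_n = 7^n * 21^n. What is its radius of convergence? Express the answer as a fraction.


By the root test (Cauchy-Hadamard), the radius is R = 1 / limsup_n |c_n|^(1/n).
Here |c_n|^(1/n) = (7^n * 21^n)^(1/n) = 7 * 21 = 147 for all n.
So R = 1/147 = 1/147.

1/147


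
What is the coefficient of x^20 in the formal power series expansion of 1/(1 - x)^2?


The negative binomial / multiset identity is
1/(1 - x)^r = sum_{k>=0} C(k + r - 1, r - 1) x^k.
Here r = 2 and k = 20, so the coefficient is
C(20 + 1, 1) = C(21, 1)
= 21

21


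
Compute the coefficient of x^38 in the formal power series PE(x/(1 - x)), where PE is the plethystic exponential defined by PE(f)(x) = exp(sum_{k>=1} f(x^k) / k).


For f(x) = x/(1 - x) we have
sum_{k>=1} f(x^k) / k = sum_{k>=1} (1/k) * x^k / (1 - x^k) = sum_{k, m >= 1} x^(k m) / k,
which after exponentiating simplifies to
PE(x/(1 - x)) = prod_{k>=1} 1 / (1 - x^k).
This is the generating function for the partition function p(n), so the coefficient of x^38 is p(38).
Computing p(38) by dynamic programming over parts 1, 2, ..., 38: p(38) = 26015.

26015


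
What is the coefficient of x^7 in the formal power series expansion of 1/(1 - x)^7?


The expansion 1/(1 - x)^r = sum_{k>=0} C(k + r - 1, r - 1) x^k follows from the multiset / negative-binomial theorem (or from repeated differentiation of the geometric series).
For r = 7 and k = 7:
C(13, 6) = 6227020800 / (720 * 5040) = 1716.

1716


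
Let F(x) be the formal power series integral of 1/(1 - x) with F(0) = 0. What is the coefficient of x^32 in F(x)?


1/(1 - x) = sum_{k>=0} x^k. Integrating termwise and using F(0) = 0 gives
F(x) = sum_{k>=0} x^(k+1) / (k+1) = sum_{m>=1} x^m / m = -ln(1 - x).
So the coefficient of x^32 is 1/32 = 1/32.

1/32


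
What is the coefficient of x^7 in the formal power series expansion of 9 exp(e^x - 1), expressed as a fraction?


exp(e^x - 1) is the exponential generating function for the Bell numbers Bell_k: exp(e^x - 1) = sum_{k>=0} Bell_k x^k / k!.
So the coefficient of x^7 in 9 exp(e^x - 1) is 9 Bell_7 / 7!.
Computing: Bell_7 = 877 and 7! = 5040, giving
9 * 877/5040 = 877/560.

877/560


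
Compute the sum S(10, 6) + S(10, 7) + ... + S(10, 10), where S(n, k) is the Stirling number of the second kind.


By definition, S(n, k) counts partitions of an n-set into exactly k nonempty blocks.
Computing row n = 10 for k = 6..10:
S(10, k): 22827, 5880, 750, 45, 1
Sum = 29503.

29503


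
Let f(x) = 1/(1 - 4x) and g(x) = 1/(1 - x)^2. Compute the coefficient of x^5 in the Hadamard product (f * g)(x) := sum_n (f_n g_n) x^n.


f has coefficients f_k = 4^k. For g = 1/(1 - x)^2 the coefficient is g_k = C(k + 1, 1) = k + 1. The Hadamard coefficient is (f * g)_k = 4^k * (k + 1).
For k = 5: 4^5 * 6 = 1024 * 6 = 6144.

6144


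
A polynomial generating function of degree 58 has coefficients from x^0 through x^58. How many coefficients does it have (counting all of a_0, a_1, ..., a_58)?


A polynomial of degree 58 takes the form a_0 + a_1 x + ... + a_58 x^58.
The number of coefficients is 58 + 1 = 59.

59


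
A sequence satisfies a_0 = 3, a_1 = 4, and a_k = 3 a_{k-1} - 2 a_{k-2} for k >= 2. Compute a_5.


The characteristic equation is t^2 - 3 t + 2 = 0, with roots r_1 = 2 and r_2 = 1 (so c_1 = r_1 + r_2, c_2 = -r_1 r_2 as required).
One can use the closed form a_n = A r_1^n + B r_2^n, but direct iteration is more reliable:
a_0 = 3, a_1 = 4, a_2 = 6, a_3 = 10, a_4 = 18, a_5 = 34.
So a_5 = 34.

34


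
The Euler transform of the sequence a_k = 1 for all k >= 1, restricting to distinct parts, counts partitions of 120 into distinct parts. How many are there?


Partitions of 120 into distinct parts can be computed via generating function.
Product (1+x)(1+x^2)(1+x^3)...
The coefficient of x^120 = 2194432

2194432


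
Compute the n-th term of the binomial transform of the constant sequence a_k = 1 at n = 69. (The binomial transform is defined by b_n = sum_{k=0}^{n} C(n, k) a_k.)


With a_k = 1 for all k, b_n = sum_{k=0}^{n} C(n, k) = 2^n by the binomial theorem.
For n = 69: 2^69 = 590295810358705651712.

590295810358705651712


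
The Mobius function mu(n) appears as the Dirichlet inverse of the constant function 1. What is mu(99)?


99 has a squared prime factor, so mu(99) = 0.
Factorization reveals a repeated prime.

0


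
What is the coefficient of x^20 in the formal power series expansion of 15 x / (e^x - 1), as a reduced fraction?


The exponential generating function for Bernoulli numbers is
x / (e^x - 1) = sum_{k>=0} B_k x^k / k!.
So the coefficient of x^20 in 15 x / (e^x - 1) is 15 B_20 / 20!.
Computing: B_20 = -174611/330, 20! = 2432902008176640000, giving
15 * -174611/330 / 2432902008176640000 = -174611/53523844179886080000.

-174611/53523844179886080000


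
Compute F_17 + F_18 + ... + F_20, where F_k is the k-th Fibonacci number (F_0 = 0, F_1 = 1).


Use the identity sum_{k=0}^{N} F_k = F_{N+2} - 1 (which follows from F_{k+2} - F_{k+1} = F_k). Then
sum_{k=17}^{20} F_k = (F_{22} - 1) - (F_{18} - 1) = F_{22} - F_{18}.
Computing: F_{22} = 17711, F_{18} = 2584, so
Sum = 17711 - 2584 = 15127.

15127


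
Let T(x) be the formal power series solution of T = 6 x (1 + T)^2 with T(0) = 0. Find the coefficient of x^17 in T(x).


Apply the Lagrange inversion formula: if T = 6 x * phi(T) with phi(t) = (1 + t)^2, then [x^n] T = 6^n * (1/n) [t^(n-1)] phi(t)^n = 6^n * (1/n) [t^(n-1)] (1 + t)^(2n) = 6^n * (1/n) C(2n, n-1).
Using the identity C(2n, n-1) = C(2n, n) * n / (n+1), the unscaled factor equals C(2n, n) / (n+1) = C_n, the n-th Catalan number.
For n = 17: C_17 = C(34, 17) / 18 = 2333606220/18 = 129644790.
With the 6^17 = 16926659444736 factor, the coefficient is 16926659444736 * 129644790 = 2194453209114315325440.

2194453209114315325440


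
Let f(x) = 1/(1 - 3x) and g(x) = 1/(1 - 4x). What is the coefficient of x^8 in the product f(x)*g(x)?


The coefficient of x^n in f*g is the Cauchy product: sum_{k=0}^{n} a^k * b^(n-k).
With a=3, b=4, n=8:
sum_{k=0}^{8} 3^k * 4^(8-k)
= 242461

242461


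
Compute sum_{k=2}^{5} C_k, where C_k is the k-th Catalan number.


C_2 through C_5: 2, 5, 14, 42
Sum = 2 + 5 + 14 + 42
= 63

63


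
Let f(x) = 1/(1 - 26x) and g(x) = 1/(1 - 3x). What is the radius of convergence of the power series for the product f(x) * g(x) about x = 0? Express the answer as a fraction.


The radius of 1/(1 - 26x) is 1/26 (nearest singularity at x = 1/26), and the radius of 1/(1 - 3x) is 1/3.
The product f(x)*g(x) = 1/((1 - 26x)(1 - 3x)) has singularities at both 1/26 and 1/3, so its radius of convergence is the distance to the nearest one:
min(1/26, 1/3) = 1/26.

1/26


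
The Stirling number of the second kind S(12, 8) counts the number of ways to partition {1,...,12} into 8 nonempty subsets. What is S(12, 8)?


Using the explicit formula S(n,k) = (1/k!) sum_{j=0}^{k} (-1)^(k-j) C(k,j) j^n:
S(12, 8) = 159027
Equivalently, S(n,k) is n! times the coefficient of x^n in the EGF (e^x - 1)^k / k!.

159027


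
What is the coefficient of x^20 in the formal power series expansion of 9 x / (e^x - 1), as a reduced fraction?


The exponential generating function for Bernoulli numbers is
x / (e^x - 1) = sum_{k>=0} B_k x^k / k!.
So the coefficient of x^20 in 9 x / (e^x - 1) is 9 B_20 / 20!.
Computing: B_20 = -174611/330, 20! = 2432902008176640000, giving
9 * -174611/330 / 2432902008176640000 = -174611/89206406966476800000.

-174611/89206406966476800000


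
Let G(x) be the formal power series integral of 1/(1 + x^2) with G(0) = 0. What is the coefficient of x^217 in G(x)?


1/(1 + x^2) = sum_{j>=0} (-1)^j x^(2j). Integrating termwise with G(0) = 0:
G(x) = sum_{j>=0} (-1)^j x^(2j+1) / (2j+1) = arctan(x).
Only odd powers are nonzero. For x^217 write 217 = 2*108 + 1, giving
(-1)^108 / 217 = 1/217 = 1/217.

1/217


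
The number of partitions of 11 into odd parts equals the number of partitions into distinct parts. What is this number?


Computing partitions of 11 into odd parts (1, 3, 5, ...):
Using the generating function prod_{k>=0} 1/(1-x^(2k+1)),
the count is 12

12


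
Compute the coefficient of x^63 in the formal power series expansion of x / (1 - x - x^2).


Let f(x) = sum_{k>=0} a_k x^k. Multiplying f(x) * (1 - x - x^2) = x and matching coefficients gives a_0 = 0, a_1 = 1, and a_k = a_{k-1} + a_{k-2} for k >= 2. These are the Fibonacci numbers F_k.
Iterating from F_0 = 0, F_1 = 1:
F_0=0, F_1=1, F_2=1, F_3=2, F_4=3, F_5=5, F_6=8, F_7=13, F_8=21, F_9=34, ...
F_63 = 6557470319842.

6557470319842


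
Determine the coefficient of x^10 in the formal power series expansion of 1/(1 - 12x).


The geometric series identity gives 1/(1 - c x) = sum_{k>=0} c^k x^k, so the coefficient of x^k is c^k.
Here c = 12 and k = 10.
Computing: 12^10 = 61917364224

61917364224


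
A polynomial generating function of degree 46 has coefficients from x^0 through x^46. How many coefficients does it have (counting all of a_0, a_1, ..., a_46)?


A polynomial of degree 46 takes the form a_0 + a_1 x + ... + a_46 x^46.
The number of coefficients is 46 + 1 = 47.

47


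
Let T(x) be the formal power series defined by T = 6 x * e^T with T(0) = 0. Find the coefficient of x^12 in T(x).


Apply the Lagrange inversion formula: if T = 6 x * phi(T) with phi(t) = e^t, then
[x^n] T = 6^n * (1/n) [t^(n-1)] phi(t)^n = 6^n * (1/n) [t^(n-1)] e^(n t) = 6^n * (1/n) * n^(n-1) / (n-1)! = 6^n * n^(n-1) / n!.
When c = 1 this is the Cayley count of rooted labeled trees on n vertices, divided by n!.
For n = 12: 6^12 * 12^11 / 12! = 2176782336 * 743008370688/479001600 = 6499837226778624/1925.

6499837226778624/1925


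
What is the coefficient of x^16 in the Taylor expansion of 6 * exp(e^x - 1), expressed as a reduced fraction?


exp(e^x - 1) = sum_{k>=0} Bell_k x^k / k!, where Bell_k is the k-th Bell number.
So the coefficient of x^16 is 6 * Bell_16 / 16!.
Computing: Bell_16 = 10480142147 and 16! = 20922789888000, giving
6 * 10480142147/20922789888000 = 10480142147/3487131648000.

10480142147/3487131648000


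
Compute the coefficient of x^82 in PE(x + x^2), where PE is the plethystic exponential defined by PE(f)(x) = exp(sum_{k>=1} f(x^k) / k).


With f(x) = x + x^2, the exponent is sum_{k>=1} (x^k + x^(2k)) / k = -ln(1 - x) - ln(1 - x^2). Exponentiating:
PE(x + x^2) = 1 / ((1 - x)(1 - x^2)).
This is the generating function for partitions of n into parts of size 1 or 2. The number of 2's can be any j in 0..41, and the rest are 1's, so
[x^82] = floor(82/2) + 1 = 42.

42


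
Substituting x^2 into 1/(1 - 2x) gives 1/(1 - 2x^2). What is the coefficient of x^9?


Since 1/(1 - 2x^2) only has even powers of x,
the coefficient of x^9 (odd) is 0.

0


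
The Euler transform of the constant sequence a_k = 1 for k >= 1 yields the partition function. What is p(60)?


The Euler transform converts the sequence a_k = 1 into the number of integer partitions.
Using the recurrence or dynamic programming:
p(60) = 966467

966467


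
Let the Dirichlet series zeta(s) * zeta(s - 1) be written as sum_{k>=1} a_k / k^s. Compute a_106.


Convolution gives a_k = sum_{d | k} d * 1 = sum_{d | k} d = sigma(k), the sum of positive divisors of k.
For k = 106, the divisors are 1, 2, 53, 106, so
sigma(106) = 1 + 2 + 53 + 106 = 162.

162


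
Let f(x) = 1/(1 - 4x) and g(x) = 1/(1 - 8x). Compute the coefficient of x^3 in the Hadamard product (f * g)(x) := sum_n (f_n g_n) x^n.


f has coefficients f_k = 4^k and g has coefficients g_k = 8^k, so the Hadamard product has coefficient (f*g)_k = 4^k * 8^k = 32^k.
For k = 3: 32^3 = 32768.

32768


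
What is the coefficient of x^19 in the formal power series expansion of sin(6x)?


The Maclaurin series is sin(t) = sum_{k>=0} (-1)^k t^(2k+1) / (2k+1)!, so substituting t = 6x, only odd powers of x are nonzero, with coefficient of x^(2k+1) equal to (-1)^k 6^(2k+1) / (2k+1)!.
Write 19 = 2*9 + 1, giving the coefficient (-1)^9 * 6^19 / 19! = -609359740010496/121645100408832000 = -1417176/282907625.

-1417176/282907625


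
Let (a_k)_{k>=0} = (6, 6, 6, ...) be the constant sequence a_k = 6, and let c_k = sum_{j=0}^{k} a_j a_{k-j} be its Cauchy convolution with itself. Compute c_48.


Since a_j = 6 for all j >= 0, the convolution sum becomes
c_k = sum_{j=0}^{k} 6 * 6 = 36 * (k + 1).
Equivalently, the generating function of (a_k) is 6/(1 - x) and its square is 36/(1 - x)^2 = sum_{k>=0} 36(k + 1) x^k.
For k = 48: 36 * 49 = 1764.

1764


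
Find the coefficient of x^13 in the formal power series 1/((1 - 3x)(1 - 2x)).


By partial fractions or Cauchy convolution:
The coefficient equals sum_{k=0}^{13} 3^k * 2^(13-k).
= 4766585

4766585


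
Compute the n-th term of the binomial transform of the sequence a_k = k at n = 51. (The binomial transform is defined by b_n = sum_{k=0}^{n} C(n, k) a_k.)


With a_k = k, b_n = sum_{k=0}^{n} C(n, k) k. Using k * C(n, k) = n * C(n-1, k-1) gives b_n = n * sum_{k>=1} C(n-1, k-1) = n * 2^(n-1).
For n = 51: 51 * 2^50 = 51 * 1125899906842624 = 57420895248973824.

57420895248973824


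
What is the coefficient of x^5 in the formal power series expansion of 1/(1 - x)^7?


The expansion 1/(1 - x)^r = sum_{k>=0} C(k + r - 1, r - 1) x^k follows from the multiset / negative-binomial theorem (or from repeated differentiation of the geometric series).
For r = 7 and k = 5:
C(11, 6) = 39916800 / (720 * 120) = 462.

462


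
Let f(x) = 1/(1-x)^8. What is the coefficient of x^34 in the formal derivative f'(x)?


Differentiate: d/dx [ 1/(1-x)^r ] = r / (1-x)^(r+1).
Here r = 8, so f'(x) = 8 / (1-x)^9.
The expansion of 1/(1-x)^(r+1) has coefficient of x^n equal to C(n+r, r).
So the coefficient of x^34 in f'(x) is
8 * C(42, 8) = 8 * 118030185 = 944241480

944241480


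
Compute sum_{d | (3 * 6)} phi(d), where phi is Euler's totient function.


First, 3 * 6 = 18. One classical identity is sum_{d | n} phi(d) = n (each k in [1, n] has a unique gcd with n, and among the k's with gcd(k, n) = n/d there are phi(d) of them). So the sum equals 18. We also verify directly:
Divisors of 18: 1, 2, 3, 6, 9, 18.
phi values: 1, 1, 2, 2, 6, 6.
Sum = 18.

18


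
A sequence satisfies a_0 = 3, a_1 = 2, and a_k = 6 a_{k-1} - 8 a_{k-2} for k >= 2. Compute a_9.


The characteristic equation is t^2 - 6 t + 8 = 0, with roots r_1 = 4 and r_2 = 2 (so c_1 = r_1 + r_2, c_2 = -r_1 r_2 as required).
One can use the closed form a_n = A r_1^n + B r_2^n, but direct iteration is more reliable:
a_0 = 3, a_1 = 2, a_2 = -12, a_3 = -88, a_4 = -432, a_5 = -1888, a_6 = -7872, a_7 = -32128, a_8 = -129792, a_9 = -521728.
So a_9 = -521728.

-521728


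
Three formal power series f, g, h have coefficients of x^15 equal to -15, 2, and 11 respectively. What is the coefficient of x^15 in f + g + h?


Series addition is componentwise:
-15 + 2 + 11
= -2

-2


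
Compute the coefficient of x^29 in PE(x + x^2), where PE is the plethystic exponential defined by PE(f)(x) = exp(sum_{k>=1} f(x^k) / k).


With f(x) = x + x^2, the exponent is sum_{k>=1} (x^k + x^(2k)) / k = -ln(1 - x) - ln(1 - x^2). Exponentiating:
PE(x + x^2) = 1 / ((1 - x)(1 - x^2)).
This is the generating function for partitions of n into parts of size 1 or 2. The number of 2's can be any j in 0..14, and the rest are 1's, so
[x^29] = floor(29/2) + 1 = 15.

15


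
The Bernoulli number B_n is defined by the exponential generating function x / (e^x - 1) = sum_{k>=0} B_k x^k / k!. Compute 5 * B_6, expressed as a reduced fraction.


Bernoulli numbers can also be computed recursively via B_0 = 1 and sum_{j=0}^{m} C(m+1, j) B_j = 0 for m >= 1. Odd-index Bernoulli numbers vanish for k >= 3.
Computing B_6 = 1/42, so 5 * B_6 = 5 * 1/42 = 5/42.

5/42


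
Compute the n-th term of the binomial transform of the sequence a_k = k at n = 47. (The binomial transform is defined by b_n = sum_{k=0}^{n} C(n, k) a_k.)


With a_k = k, b_n = sum_{k=0}^{n} C(n, k) k. Using k * C(n, k) = n * C(n-1, k-1) gives b_n = n * sum_{k>=1} C(n-1, k-1) = n * 2^(n-1).
For n = 47: 47 * 2^46 = 47 * 70368744177664 = 3307330976350208.

3307330976350208


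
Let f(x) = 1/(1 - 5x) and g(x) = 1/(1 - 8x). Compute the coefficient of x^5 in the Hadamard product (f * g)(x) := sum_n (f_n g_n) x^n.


f has coefficients f_k = 5^k and g has coefficients g_k = 8^k, so the Hadamard product has coefficient (f*g)_k = 5^k * 8^k = 40^k.
For k = 5: 40^5 = 102400000.

102400000


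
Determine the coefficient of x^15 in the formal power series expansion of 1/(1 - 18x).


The geometric series identity gives 1/(1 - c x) = sum_{k>=0} c^k x^k, so the coefficient of x^k is c^k.
Here c = 18 and k = 15.
Computing: 18^15 = 6746640616477458432

6746640616477458432


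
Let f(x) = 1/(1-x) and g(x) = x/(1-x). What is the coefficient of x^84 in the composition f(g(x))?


First simplify the composition: f(g(x)) = 1/(1 - x/(1-x)) = (1-x)/((1-x) - x) = (1-x)/(1-2x).
Now extract the coefficient. Write (1-x)/(1-2x) = 1/(1-2x) - x/(1-2x).
The coefficient of x^n in 1/(1-2x) is 2^n, and in x/(1-2x) is 2^(n-1) (for n >= 1).
So the coefficient of x^84 is 2^84 - 2^83 = 19342813113834066795298816 - 9671406556917033397649408 = 9671406556917033397649408.

9671406556917033397649408


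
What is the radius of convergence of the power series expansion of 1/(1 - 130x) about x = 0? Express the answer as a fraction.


Expanding 1/(1 - 130x) = sum_{k>=0} 130^k x^k, the series converges when |130x| < 1, i.e., |x| < 1/130.
So the radius of convergence is 1/130 = 1/130.

1/130


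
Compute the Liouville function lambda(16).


The Liouville function is lambda(k) = (-1)^Omega(k), where Omega(k) counts the prime factors of k with multiplicity.
Factoring: 16 = 2 * 2 * 2 * 2, so Omega(16) = 4.
lambda(16) = (-1)^4 = 1.

1


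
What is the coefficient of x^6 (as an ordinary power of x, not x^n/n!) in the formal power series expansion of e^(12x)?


The exponential series is e^y = sum_{k>=0} y^k / k!. Substituting y = 12x gives
e^(12x) = sum_{k>=0} 12^k x^k / k!.
So the coefficient of x^n is a^n/n! with a = 12, n = 6:
12^6 / 6! = 2985984/720 = 20736/5

20736/5


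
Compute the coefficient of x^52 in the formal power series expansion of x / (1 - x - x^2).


Let f(x) = sum_{k>=0} a_k x^k. Multiplying f(x) * (1 - x - x^2) = x and matching coefficients gives a_0 = 0, a_1 = 1, and a_k = a_{k-1} + a_{k-2} for k >= 2. These are the Fibonacci numbers F_k.
Iterating from F_0 = 0, F_1 = 1:
F_0=0, F_1=1, F_2=1, F_3=2, F_4=3, F_5=5, F_6=8, F_7=13, F_8=21, F_9=34, ...
F_52 = 32951280099.

32951280099


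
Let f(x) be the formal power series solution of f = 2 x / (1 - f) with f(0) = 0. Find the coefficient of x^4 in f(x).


Apply Lagrange inversion: f = 2 x * phi(f) with phi(t) = 1/(1 - t), so
[x^n] f = 2^n * (1/n) [t^(n-1)] phi(t)^n = 2^n * (1/n) [t^(n-1)] (1 - t)^(-n) = 2^n * (1/n) C(2n - 2, n - 1) = 2^n * C_{n-1}.
For n = 4: C_3 = C(6, 3) / 4 = 20/4 = 5.
With the 2^4 = 16 factor, the coefficient is 16 * 5 = 80.

80


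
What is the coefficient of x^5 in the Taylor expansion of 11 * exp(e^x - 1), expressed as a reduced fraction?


exp(e^x - 1) = sum_{k>=0} Bell_k x^k / k!, where Bell_k is the k-th Bell number.
So the coefficient of x^5 is 11 * Bell_5 / 5!.
Computing: Bell_5 = 52 and 5! = 120, giving
11 * 52/120 = 143/30.

143/30


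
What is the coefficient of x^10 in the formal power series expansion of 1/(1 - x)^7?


The expansion 1/(1 - x)^r = sum_{k>=0} C(k + r - 1, r - 1) x^k follows from the multiset / negative-binomial theorem (or from repeated differentiation of the geometric series).
For r = 7 and k = 10:
C(16, 6) = 20922789888000 / (720 * 3628800) = 8008.

8008


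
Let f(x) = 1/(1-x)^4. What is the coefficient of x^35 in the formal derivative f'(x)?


Differentiate: d/dx [ 1/(1-x)^r ] = r / (1-x)^(r+1).
Here r = 4, so f'(x) = 4 / (1-x)^5.
The expansion of 1/(1-x)^(r+1) has coefficient of x^n equal to C(n+r, r).
So the coefficient of x^35 in f'(x) is
4 * C(39, 4) = 4 * 82251 = 329004

329004


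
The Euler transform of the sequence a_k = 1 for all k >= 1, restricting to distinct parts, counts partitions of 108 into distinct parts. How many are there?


Partitions of 108 into distinct parts can be computed via generating function.
Product (1+x)(1+x^2)(1+x^3)...
The coefficient of x^108 = 855906

855906


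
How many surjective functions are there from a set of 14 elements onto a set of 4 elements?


By inclusion-exclusion on which target elements are missed, the number of surjections from an n-set onto a k-set is
surj(n, k) = sum_{j=0}^{k} (-1)^j C(k, j) (k - j)^n.
Equivalently surj(n, k) = k! * S(n, k), where S(n, k) is the Stirling number of the second kind.
For n = 14, k = 4:
S(14, 4) = 10391745, so
surj = 4! * 10391745 = 24 * 10391745 = 249401880.

249401880


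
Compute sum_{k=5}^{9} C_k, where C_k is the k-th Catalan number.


C_5 through C_9: 42, 132, 429, 1430, 4862
Sum = 42 + 132 + 429 + 1430 + 4862
= 6895

6895


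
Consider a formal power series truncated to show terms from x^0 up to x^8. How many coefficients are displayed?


From x^0 to x^8 inclusive, the count is 8 - 0 + 1 = 9.

9


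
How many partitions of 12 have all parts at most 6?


Using the generating function (1-x)^(-1)(1-x^2)^(-1)...(1-x^6)^(-1),
the coefficient of x^12 counts these restricted partitions.
Result = 58

58


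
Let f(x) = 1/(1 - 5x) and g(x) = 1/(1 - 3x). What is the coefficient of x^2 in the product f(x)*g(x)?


The coefficient of x^n in f*g is the Cauchy product: sum_{k=0}^{n} a^k * b^(n-k).
With a=5, b=3, n=2:
sum_{k=0}^{2} 5^k * 3^(2-k)
= 49

49


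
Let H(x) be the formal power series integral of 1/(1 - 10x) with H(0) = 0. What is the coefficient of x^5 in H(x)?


1/(1 - 10x) = sum_{k>=0} 10^k x^k. Integrating termwise with H(0) = 0:
H(x) = sum_{k>=0} 10^k x^(k+1) / (k+1) = sum_{m>=1} 10^(m-1) x^m / m.
For m = 5: 10^4/5 = 10000/5 = 2000.

2000


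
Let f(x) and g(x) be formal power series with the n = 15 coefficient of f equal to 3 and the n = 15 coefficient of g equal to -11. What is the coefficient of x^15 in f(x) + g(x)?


Addition of formal power series is termwise.
The coefficient of x^15 in f + g = 3 + -11
= -8

-8


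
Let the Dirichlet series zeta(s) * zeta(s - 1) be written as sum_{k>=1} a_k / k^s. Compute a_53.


Convolution gives a_k = sum_{d | k} d * 1 = sum_{d | k} d = sigma(k), the sum of positive divisors of k.
For k = 53, the divisors are 1, 53, so
sigma(53) = 1 + 53 = 54.

54


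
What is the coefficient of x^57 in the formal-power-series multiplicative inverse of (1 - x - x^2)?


Let the inverse be f(x) = sum_{k>=0} a_k x^k. From f(x) * (1 - x - x^2) = 1 and matching coefficients:
 x^0: a_0 = 1.
 x^1: a_1 - a_0 = 0, so a_1 = 1.
 x^k (k >= 2): a_k - a_{k-1} - a_{k-2} = 0, i.e. a_k = a_{k-1} + a_{k-2}.
This is the Fibonacci-type recurrence shifted so that a_0 = a_1 = 1.
Iterating: a_0=1, a_1=1, a_2=2, a_3=3, a_4=5, a_5=8, a_6=13, a_7=21, a_8=34, a_9=55, ...
a_57 = 591286729879.

591286729879


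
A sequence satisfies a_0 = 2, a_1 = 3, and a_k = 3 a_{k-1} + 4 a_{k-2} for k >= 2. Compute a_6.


The characteristic equation is t^2 - 3 t - 4 = 0, with roots r_1 = 4 and r_2 = -1 (so c_1 = r_1 + r_2, c_2 = -r_1 r_2 as required).
One can use the closed form a_n = A r_1^n + B r_2^n, but direct iteration is more reliable:
a_0 = 2, a_1 = 3, a_2 = 17, a_3 = 63, a_4 = 257, a_5 = 1023, a_6 = 4097.
So a_6 = 4097.

4097


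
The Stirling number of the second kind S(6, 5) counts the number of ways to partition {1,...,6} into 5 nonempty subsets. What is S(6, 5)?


Using the explicit formula S(n,k) = (1/k!) sum_{j=0}^{k} (-1)^(k-j) C(k,j) j^n:
S(6, 5) = 15
Equivalently, S(n,k) is n! times the coefficient of x^n in the EGF (e^x - 1)^k / k!.

15


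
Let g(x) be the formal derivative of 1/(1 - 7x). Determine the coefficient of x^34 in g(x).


Differentiate termwise: d/dx sum_{k>=0} 7^k x^k = sum_{k>=1} k 7^k x^(k-1) = sum_{j>=0} (j+1) 7^(j+1) x^j.
Equivalently, d/dx [1/(1 - 7x)] = 7/(1 - 7x)^2.
For j = 34: 35 * 7^35 = 35 * 378818692265664781682717625943 = 13258654229298267358895116908005.

13258654229298267358895116908005


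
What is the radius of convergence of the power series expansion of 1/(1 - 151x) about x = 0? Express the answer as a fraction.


Expanding 1/(1 - 151x) = sum_{k>=0} 151^k x^k, the series converges when |151x| < 1, i.e., |x| < 1/151.
So the radius of convergence is 1/151 = 1/151.

1/151


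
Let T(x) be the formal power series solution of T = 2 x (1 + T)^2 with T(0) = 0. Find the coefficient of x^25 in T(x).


Apply the Lagrange inversion formula: if T = 2 x * phi(T) with phi(t) = (1 + t)^2, then [x^n] T = 2^n * (1/n) [t^(n-1)] phi(t)^n = 2^n * (1/n) [t^(n-1)] (1 + t)^(2n) = 2^n * (1/n) C(2n, n-1).
Using the identity C(2n, n-1) = C(2n, n) * n / (n+1), the unscaled factor equals C(2n, n) / (n+1) = C_n, the n-th Catalan number.
For n = 25: C_25 = C(50, 25) / 26 = 126410606437752/26 = 4861946401452.
With the 2^25 = 33554432 factor, the coefficient is 33554432 * 4861946401452 = 163139849915165835264.

163139849915165835264


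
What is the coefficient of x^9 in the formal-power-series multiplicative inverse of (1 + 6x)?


The inverse is 1/(1 + 6x). Apply the geometric identity 1/(1 - y) = sum_{k>=0} y^k with y = -6x:
1/(1 + 6x) = sum_{k>=0} (-6)^k x^k.
So the coefficient of x^9 is (-6)^9 = -10077696.

-10077696


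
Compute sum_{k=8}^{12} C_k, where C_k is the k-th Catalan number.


C_8 through C_12: 1430, 4862, 16796, 58786, 208012
Sum = 1430 + 4862 + 16796 + 58786 + 208012
= 289886

289886


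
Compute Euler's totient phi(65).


phi(n) counts integers in [1, n] coprime to n. Using the multiplicative formula phi(n) = n * prod_{p | n} (1 - 1/p):
65 = 5 * 13, so
phi(65) = 65 * (1 - 1/5) * (1 - 1/13) = 48.

48


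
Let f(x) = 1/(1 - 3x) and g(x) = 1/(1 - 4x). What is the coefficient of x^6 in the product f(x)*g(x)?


The coefficient of x^n in f*g is the Cauchy product: sum_{k=0}^{n} a^k * b^(n-k).
With a=3, b=4, n=6:
sum_{k=0}^{6} 3^k * 4^(6-k)
= 14197

14197


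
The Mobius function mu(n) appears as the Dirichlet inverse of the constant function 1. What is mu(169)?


169 has a squared prime factor, so mu(169) = 0.
Factorization reveals a repeated prime.

0


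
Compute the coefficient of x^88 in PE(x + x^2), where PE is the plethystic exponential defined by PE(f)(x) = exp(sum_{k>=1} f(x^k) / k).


With f(x) = x + x^2, the exponent is sum_{k>=1} (x^k + x^(2k)) / k = -ln(1 - x) - ln(1 - x^2). Exponentiating:
PE(x + x^2) = 1 / ((1 - x)(1 - x^2)).
This is the generating function for partitions of n into parts of size 1 or 2. The number of 2's can be any j in 0..44, and the rest are 1's, so
[x^88] = floor(88/2) + 1 = 45.

45


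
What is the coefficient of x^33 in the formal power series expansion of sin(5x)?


The Maclaurin series is sin(t) = sum_{k>=0} (-1)^k t^(2k+1) / (2k+1)!, so substituting t = 5x, only odd powers of x are nonzero, with coefficient of x^(2k+1) equal to (-1)^k 5^(2k+1) / (2k+1)!.
Write 33 = 2*16 + 1, giving the coefficient (-1)^16 * 5^33 / 33! = 116415321826934814453125/8683317618811886495518194401280000000 = 1490116119384765625/111146465520792147142632888336384.

1490116119384765625/111146465520792147142632888336384


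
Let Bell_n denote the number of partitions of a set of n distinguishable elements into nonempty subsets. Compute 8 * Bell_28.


Bell_28 can be computed from the Bell triangle or from Dobinski's identity Bell_n = (1/e) * sum_{k>=0} k^n / k!.
Computing Bell_28 = 6160539404599934652455.
Then 8 * 6160539404599934652455 = 49284315236799477219640.

49284315236799477219640


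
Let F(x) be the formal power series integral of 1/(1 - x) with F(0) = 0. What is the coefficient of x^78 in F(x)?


1/(1 - x) = sum_{k>=0} x^k. Integrating termwise and using F(0) = 0 gives
F(x) = sum_{k>=0} x^(k+1) / (k+1) = sum_{m>=1} x^m / m = -ln(1 - x).
So the coefficient of x^78 is 1/78 = 1/78.

1/78


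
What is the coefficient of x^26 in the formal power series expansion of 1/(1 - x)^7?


The negative binomial / multiset identity is
1/(1 - x)^r = sum_{k>=0} C(k + r - 1, r - 1) x^k.
Here r = 7 and k = 26, so the coefficient is
C(26 + 6, 6) = C(32, 6)
= 906192

906192


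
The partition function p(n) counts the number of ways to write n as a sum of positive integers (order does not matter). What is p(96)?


Using the generating function prod_{k>=1} 1/(1-x^k), we compute p(96).
By dynamic programming over parts 1 through 96:
p(96) = 118114304

118114304


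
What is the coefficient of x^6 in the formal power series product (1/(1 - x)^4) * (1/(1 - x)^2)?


Combine the factors: (1/(1 - x)^4) * (1/(1 - x)^2) = 1/(1 - x)^6.
Then use 1/(1 - x)^r = sum_{k>=0} C(k + r - 1, r - 1) x^k with r = 6 and k = 6:
C(11, 5) = 462.

462


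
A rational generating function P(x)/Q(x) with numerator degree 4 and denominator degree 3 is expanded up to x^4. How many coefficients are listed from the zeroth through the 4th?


Expanding up to x^4 gives the coefficients for x^0, x^1, ..., x^4.
That is 4 + 1 = 5 coefficients in total.

5


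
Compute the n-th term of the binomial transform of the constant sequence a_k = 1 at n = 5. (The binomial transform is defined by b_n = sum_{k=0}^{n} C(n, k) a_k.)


With a_k = 1 for all k, b_n = sum_{k=0}^{n} C(n, k) = 2^n by the binomial theorem.
For n = 5: 2^5 = 32.

32


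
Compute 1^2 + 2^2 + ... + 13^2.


This power sum has a closed form given by Faulhaber's formula
sum_{k=1}^{m} k^p = (1 / (p + 1)) * sum_{j=0}^{p} C(p + 1, j) B_j m^(p + 1 - j),
but for small m direct computation is fastest:
1 + 4 + 9 + 16 + 25 + 36 + 49 + 64 + 81 + 100 + 121 + 144 + 169 = 819.

819


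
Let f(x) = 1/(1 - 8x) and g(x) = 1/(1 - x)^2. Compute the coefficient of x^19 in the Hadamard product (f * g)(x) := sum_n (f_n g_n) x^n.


f has coefficients f_k = 8^k. For g = 1/(1 - x)^2 the coefficient is g_k = C(k + 1, 1) = k + 1. The Hadamard coefficient is (f * g)_k = 8^k * (k + 1).
For k = 19: 8^19 * 20 = 144115188075855872 * 20 = 2882303761517117440.

2882303761517117440


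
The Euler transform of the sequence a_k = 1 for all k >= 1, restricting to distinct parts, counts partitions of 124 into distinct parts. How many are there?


Partitions of 124 into distinct parts can be computed via generating function.
Product (1+x)(1+x^2)(1+x^3)...
The coefficient of x^124 = 2974400

2974400


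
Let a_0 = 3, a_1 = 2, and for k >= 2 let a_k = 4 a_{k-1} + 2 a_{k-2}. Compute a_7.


Iterating the recurrence forward:
a_0 = 3
a_1 = 2
a_2 = 4*2 + 2*3 = 14
a_3 = 4*14 + 2*2 = 60
a_4 = 4*60 + 2*14 = 268
a_5 = 4*268 + 2*60 = 1192
a_6 = 4*1192 + 2*268 = 5304
a_7 = 4*5304 + 2*1192 = 23600
So a_7 = 23600.

23600


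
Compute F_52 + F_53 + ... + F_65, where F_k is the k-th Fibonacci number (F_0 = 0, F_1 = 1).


Use the identity sum_{k=0}^{N} F_k = F_{N+2} - 1 (which follows from F_{k+2} - F_{k+1} = F_k). Then
sum_{k=52}^{65} F_k = (F_{67} - 1) - (F_{53} - 1) = F_{67} - F_{53}.
Computing: F_{67} = 44945570212853, F_{53} = 53316291173, so
Sum = 44945570212853 - 53316291173 = 44892253921680.

44892253921680


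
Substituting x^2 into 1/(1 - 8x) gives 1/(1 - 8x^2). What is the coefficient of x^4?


The coefficient of x^(2m) in 1/(1 - 8x^2) is 8^m.
With n = 4 = 2*2, the coefficient is 8^2 = 64.

64


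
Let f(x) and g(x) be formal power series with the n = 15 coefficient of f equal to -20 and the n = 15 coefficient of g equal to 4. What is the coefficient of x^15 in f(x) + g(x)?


Addition of formal power series is termwise.
The coefficient of x^15 in f + g = -20 + 4
= -16

-16


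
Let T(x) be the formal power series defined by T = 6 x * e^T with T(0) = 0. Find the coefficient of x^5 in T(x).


Apply the Lagrange inversion formula: if T = 6 x * phi(T) with phi(t) = e^t, then
[x^n] T = 6^n * (1/n) [t^(n-1)] phi(t)^n = 6^n * (1/n) [t^(n-1)] e^(n t) = 6^n * (1/n) * n^(n-1) / (n-1)! = 6^n * n^(n-1) / n!.
When c = 1 this is the Cayley count of rooted labeled trees on n vertices, divided by n!.
For n = 5: 6^5 * 5^4 / 5! = 7776 * 625/120 = 40500.

40500


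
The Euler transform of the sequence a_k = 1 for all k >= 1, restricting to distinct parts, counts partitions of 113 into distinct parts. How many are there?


Partitions of 113 into distinct parts can be computed via generating function.
Product (1+x)(1+x^2)(1+x^3)...
The coefficient of x^113 = 1274118

1274118


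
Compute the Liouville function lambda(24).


The Liouville function is lambda(k) = (-1)^Omega(k), where Omega(k) counts the prime factors of k with multiplicity.
Factoring: 24 = 2 * 2 * 2 * 3, so Omega(24) = 4.
lambda(24) = (-1)^4 = 1.

1


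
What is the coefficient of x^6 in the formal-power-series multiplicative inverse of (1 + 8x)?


The inverse is 1/(1 + 8x). Apply the geometric identity 1/(1 - y) = sum_{k>=0} y^k with y = -8x:
1/(1 + 8x) = sum_{k>=0} (-8)^k x^k.
So the coefficient of x^6 is (-8)^6 = 262144.

262144


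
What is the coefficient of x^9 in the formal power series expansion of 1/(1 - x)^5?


The negative binomial / multiset identity is
1/(1 - x)^r = sum_{k>=0} C(k + r - 1, r - 1) x^k.
Here r = 5 and k = 9, so the coefficient is
C(9 + 4, 4) = C(13, 4)
= 715

715


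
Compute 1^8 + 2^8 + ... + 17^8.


This power sum has a closed form given by Faulhaber's formula
sum_{k=1}^{m} k^p = (1 / (p + 1)) * sum_{j=0}^{p} C(p + 1, j) B_j m^(p + 1 - j),
but for small m direct computation is fastest:
1 + 256 + 6561 + 65536 + 390625 + 1679616 + 5764801 + 16777216 + 43046721 + 100000000 + 214358881 + 429981696 + 815730721 + 1475789056 + 2562890625 + 4294967296 + 6975757441 = 16937207049.

16937207049


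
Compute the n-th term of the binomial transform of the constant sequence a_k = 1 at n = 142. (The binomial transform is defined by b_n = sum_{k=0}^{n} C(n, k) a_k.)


With a_k = 1 for all k, b_n = sum_{k=0}^{n} C(n, k) = 2^n by the binomial theorem.
For n = 142: 2^142 = 5575186299632655785383929568162090376495104.

5575186299632655785383929568162090376495104


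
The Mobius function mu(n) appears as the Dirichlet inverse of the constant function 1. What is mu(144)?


144 has a squared prime factor, so mu(144) = 0.
Factorization reveals a repeated prime.

0


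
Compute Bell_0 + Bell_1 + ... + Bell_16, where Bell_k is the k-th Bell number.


Recall Bell_k counts set partitions of a k-set (with Bell_0 = 1 by convention).
Bell_0 through Bell_16: 1, 1, 2, 5, 15, 52, 203, 877, 4140, 21147, 115975, 678570, 4213597, 27644437, 190899322, 1382958545, 10480142147
Sum = 1 + 1 + 2 + 5 + 15 + 52 + 203 + 877 + 4140 + 21147 + 115975 + 678570 + 4213597 + 27644437 + 190899322 + 1382958545 + 10480142147 = 12086679036.

12086679036


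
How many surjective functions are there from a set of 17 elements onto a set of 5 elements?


By inclusion-exclusion on which target elements are missed, the number of surjections from an n-set onto a k-set is
surj(n, k) = sum_{j=0}^{k} (-1)^j C(k, j) (k - j)^n.
Equivalently surj(n, k) = k! * S(n, k), where S(n, k) is the Stirling number of the second kind.
For n = 17, k = 5:
S(17, 5) = 5652751651, so
surj = 5! * 5652751651 = 120 * 5652751651 = 678330198120.

678330198120


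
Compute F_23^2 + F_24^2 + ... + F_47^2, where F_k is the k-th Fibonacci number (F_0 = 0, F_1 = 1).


There is a standard identity sum_{k=0}^{N} F_k^2 = F_N * F_{N+1} (proved inductively from the telescoping relation F_k^2 = F_k F_{k+1} - F_{k-1} F_k). Then
sum_{k=23}^{47} F_k^2 = F_47 F_48 - F_22 F_23.
Computing: F_47 = 2971215073, F_48 = 4807526976, F_22 = 17711, F_23 = 28657.
Sum = 2971215073 * 4807526976 - 17711 * 28657 = 14284196614437765121.

14284196614437765121
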